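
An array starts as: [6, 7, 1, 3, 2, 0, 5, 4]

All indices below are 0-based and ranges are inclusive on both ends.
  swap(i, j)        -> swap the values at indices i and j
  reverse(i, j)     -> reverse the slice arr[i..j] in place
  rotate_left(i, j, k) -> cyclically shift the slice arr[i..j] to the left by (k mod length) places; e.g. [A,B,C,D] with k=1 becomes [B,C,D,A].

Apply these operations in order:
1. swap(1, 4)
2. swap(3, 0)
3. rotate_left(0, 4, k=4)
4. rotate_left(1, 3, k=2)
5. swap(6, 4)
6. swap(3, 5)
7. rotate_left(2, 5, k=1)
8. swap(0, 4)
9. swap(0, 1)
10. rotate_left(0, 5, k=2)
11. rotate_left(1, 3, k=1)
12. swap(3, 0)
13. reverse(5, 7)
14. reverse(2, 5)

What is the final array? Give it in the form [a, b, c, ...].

After 1 (swap(1, 4)): [6, 2, 1, 3, 7, 0, 5, 4]
After 2 (swap(3, 0)): [3, 2, 1, 6, 7, 0, 5, 4]
After 3 (rotate_left(0, 4, k=4)): [7, 3, 2, 1, 6, 0, 5, 4]
After 4 (rotate_left(1, 3, k=2)): [7, 1, 3, 2, 6, 0, 5, 4]
After 5 (swap(6, 4)): [7, 1, 3, 2, 5, 0, 6, 4]
After 6 (swap(3, 5)): [7, 1, 3, 0, 5, 2, 6, 4]
After 7 (rotate_left(2, 5, k=1)): [7, 1, 0, 5, 2, 3, 6, 4]
After 8 (swap(0, 4)): [2, 1, 0, 5, 7, 3, 6, 4]
After 9 (swap(0, 1)): [1, 2, 0, 5, 7, 3, 6, 4]
After 10 (rotate_left(0, 5, k=2)): [0, 5, 7, 3, 1, 2, 6, 4]
After 11 (rotate_left(1, 3, k=1)): [0, 7, 3, 5, 1, 2, 6, 4]
After 12 (swap(3, 0)): [5, 7, 3, 0, 1, 2, 6, 4]
After 13 (reverse(5, 7)): [5, 7, 3, 0, 1, 4, 6, 2]
After 14 (reverse(2, 5)): [5, 7, 4, 1, 0, 3, 6, 2]

Answer: [5, 7, 4, 1, 0, 3, 6, 2]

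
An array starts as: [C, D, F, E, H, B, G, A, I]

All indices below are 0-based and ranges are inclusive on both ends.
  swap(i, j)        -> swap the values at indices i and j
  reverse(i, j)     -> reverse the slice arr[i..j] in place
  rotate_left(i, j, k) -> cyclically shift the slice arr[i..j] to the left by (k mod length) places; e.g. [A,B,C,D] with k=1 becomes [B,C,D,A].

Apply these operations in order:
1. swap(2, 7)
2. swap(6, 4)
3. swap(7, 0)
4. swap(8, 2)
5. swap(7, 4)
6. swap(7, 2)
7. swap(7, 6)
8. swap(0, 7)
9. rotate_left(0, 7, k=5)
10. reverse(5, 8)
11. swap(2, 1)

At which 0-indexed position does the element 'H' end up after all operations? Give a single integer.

After 1 (swap(2, 7)): [C, D, A, E, H, B, G, F, I]
After 2 (swap(6, 4)): [C, D, A, E, G, B, H, F, I]
After 3 (swap(7, 0)): [F, D, A, E, G, B, H, C, I]
After 4 (swap(8, 2)): [F, D, I, E, G, B, H, C, A]
After 5 (swap(7, 4)): [F, D, I, E, C, B, H, G, A]
After 6 (swap(7, 2)): [F, D, G, E, C, B, H, I, A]
After 7 (swap(7, 6)): [F, D, G, E, C, B, I, H, A]
After 8 (swap(0, 7)): [H, D, G, E, C, B, I, F, A]
After 9 (rotate_left(0, 7, k=5)): [B, I, F, H, D, G, E, C, A]
After 10 (reverse(5, 8)): [B, I, F, H, D, A, C, E, G]
After 11 (swap(2, 1)): [B, F, I, H, D, A, C, E, G]

Answer: 3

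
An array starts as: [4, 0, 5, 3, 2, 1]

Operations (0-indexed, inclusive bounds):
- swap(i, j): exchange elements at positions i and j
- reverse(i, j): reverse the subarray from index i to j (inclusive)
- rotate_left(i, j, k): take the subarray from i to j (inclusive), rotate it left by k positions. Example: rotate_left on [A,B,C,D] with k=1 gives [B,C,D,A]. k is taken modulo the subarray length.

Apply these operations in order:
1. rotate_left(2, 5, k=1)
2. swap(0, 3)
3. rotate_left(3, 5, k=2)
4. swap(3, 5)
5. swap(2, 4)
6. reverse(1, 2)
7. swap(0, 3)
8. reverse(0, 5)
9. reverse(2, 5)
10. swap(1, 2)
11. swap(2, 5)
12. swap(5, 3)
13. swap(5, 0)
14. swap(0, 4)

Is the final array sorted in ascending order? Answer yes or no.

After 1 (rotate_left(2, 5, k=1)): [4, 0, 3, 2, 1, 5]
After 2 (swap(0, 3)): [2, 0, 3, 4, 1, 5]
After 3 (rotate_left(3, 5, k=2)): [2, 0, 3, 5, 4, 1]
After 4 (swap(3, 5)): [2, 0, 3, 1, 4, 5]
After 5 (swap(2, 4)): [2, 0, 4, 1, 3, 5]
After 6 (reverse(1, 2)): [2, 4, 0, 1, 3, 5]
After 7 (swap(0, 3)): [1, 4, 0, 2, 3, 5]
After 8 (reverse(0, 5)): [5, 3, 2, 0, 4, 1]
After 9 (reverse(2, 5)): [5, 3, 1, 4, 0, 2]
After 10 (swap(1, 2)): [5, 1, 3, 4, 0, 2]
After 11 (swap(2, 5)): [5, 1, 2, 4, 0, 3]
After 12 (swap(5, 3)): [5, 1, 2, 3, 0, 4]
After 13 (swap(5, 0)): [4, 1, 2, 3, 0, 5]
After 14 (swap(0, 4)): [0, 1, 2, 3, 4, 5]

Answer: yes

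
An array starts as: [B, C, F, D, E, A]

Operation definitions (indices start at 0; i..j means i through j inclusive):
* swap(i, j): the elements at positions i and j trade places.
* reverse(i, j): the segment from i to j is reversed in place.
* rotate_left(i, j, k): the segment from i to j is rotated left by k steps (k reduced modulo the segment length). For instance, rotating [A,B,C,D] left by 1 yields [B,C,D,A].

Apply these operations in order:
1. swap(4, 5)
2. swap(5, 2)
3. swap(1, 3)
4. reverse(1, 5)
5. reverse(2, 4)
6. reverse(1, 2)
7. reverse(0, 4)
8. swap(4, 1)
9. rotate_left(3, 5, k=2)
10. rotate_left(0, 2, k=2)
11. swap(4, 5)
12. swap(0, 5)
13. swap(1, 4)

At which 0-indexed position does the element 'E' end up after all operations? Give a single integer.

After 1 (swap(4, 5)): [B, C, F, D, A, E]
After 2 (swap(5, 2)): [B, C, E, D, A, F]
After 3 (swap(1, 3)): [B, D, E, C, A, F]
After 4 (reverse(1, 5)): [B, F, A, C, E, D]
After 5 (reverse(2, 4)): [B, F, E, C, A, D]
After 6 (reverse(1, 2)): [B, E, F, C, A, D]
After 7 (reverse(0, 4)): [A, C, F, E, B, D]
After 8 (swap(4, 1)): [A, B, F, E, C, D]
After 9 (rotate_left(3, 5, k=2)): [A, B, F, D, E, C]
After 10 (rotate_left(0, 2, k=2)): [F, A, B, D, E, C]
After 11 (swap(4, 5)): [F, A, B, D, C, E]
After 12 (swap(0, 5)): [E, A, B, D, C, F]
After 13 (swap(1, 4)): [E, C, B, D, A, F]

Answer: 0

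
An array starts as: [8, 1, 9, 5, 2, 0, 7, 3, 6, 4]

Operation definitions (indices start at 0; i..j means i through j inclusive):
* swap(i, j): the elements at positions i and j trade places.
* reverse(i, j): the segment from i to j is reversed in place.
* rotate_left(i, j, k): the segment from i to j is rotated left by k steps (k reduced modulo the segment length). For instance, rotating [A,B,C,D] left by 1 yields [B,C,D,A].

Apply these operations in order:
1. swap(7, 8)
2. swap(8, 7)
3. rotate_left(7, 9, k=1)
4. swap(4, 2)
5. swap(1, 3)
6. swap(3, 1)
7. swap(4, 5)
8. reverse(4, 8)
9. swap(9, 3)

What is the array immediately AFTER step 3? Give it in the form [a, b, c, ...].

Answer: [8, 1, 9, 5, 2, 0, 7, 6, 4, 3]

Derivation:
After 1 (swap(7, 8)): [8, 1, 9, 5, 2, 0, 7, 6, 3, 4]
After 2 (swap(8, 7)): [8, 1, 9, 5, 2, 0, 7, 3, 6, 4]
After 3 (rotate_left(7, 9, k=1)): [8, 1, 9, 5, 2, 0, 7, 6, 4, 3]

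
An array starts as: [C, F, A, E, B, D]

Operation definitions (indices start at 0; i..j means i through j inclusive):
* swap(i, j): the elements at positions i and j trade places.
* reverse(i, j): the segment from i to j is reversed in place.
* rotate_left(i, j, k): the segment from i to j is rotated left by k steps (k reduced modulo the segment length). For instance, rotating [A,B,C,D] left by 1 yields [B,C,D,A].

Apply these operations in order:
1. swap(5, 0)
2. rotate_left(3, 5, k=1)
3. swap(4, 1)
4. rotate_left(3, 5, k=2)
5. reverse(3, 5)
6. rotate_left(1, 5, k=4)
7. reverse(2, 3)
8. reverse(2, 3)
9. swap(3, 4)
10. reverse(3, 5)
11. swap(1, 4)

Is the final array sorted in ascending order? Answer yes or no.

After 1 (swap(5, 0)): [D, F, A, E, B, C]
After 2 (rotate_left(3, 5, k=1)): [D, F, A, B, C, E]
After 3 (swap(4, 1)): [D, C, A, B, F, E]
After 4 (rotate_left(3, 5, k=2)): [D, C, A, E, B, F]
After 5 (reverse(3, 5)): [D, C, A, F, B, E]
After 6 (rotate_left(1, 5, k=4)): [D, E, C, A, F, B]
After 7 (reverse(2, 3)): [D, E, A, C, F, B]
After 8 (reverse(2, 3)): [D, E, C, A, F, B]
After 9 (swap(3, 4)): [D, E, C, F, A, B]
After 10 (reverse(3, 5)): [D, E, C, B, A, F]
After 11 (swap(1, 4)): [D, A, C, B, E, F]

Answer: no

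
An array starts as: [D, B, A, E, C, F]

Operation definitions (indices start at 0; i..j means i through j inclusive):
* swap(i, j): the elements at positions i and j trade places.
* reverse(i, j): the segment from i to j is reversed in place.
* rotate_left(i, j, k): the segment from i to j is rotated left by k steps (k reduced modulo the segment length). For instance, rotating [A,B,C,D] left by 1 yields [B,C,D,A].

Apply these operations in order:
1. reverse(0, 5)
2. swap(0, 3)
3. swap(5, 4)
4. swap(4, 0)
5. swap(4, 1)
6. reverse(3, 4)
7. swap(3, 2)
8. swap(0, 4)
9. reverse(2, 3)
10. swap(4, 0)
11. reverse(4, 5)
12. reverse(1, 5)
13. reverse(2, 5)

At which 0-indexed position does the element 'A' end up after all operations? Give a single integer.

After 1 (reverse(0, 5)): [F, C, E, A, B, D]
After 2 (swap(0, 3)): [A, C, E, F, B, D]
After 3 (swap(5, 4)): [A, C, E, F, D, B]
After 4 (swap(4, 0)): [D, C, E, F, A, B]
After 5 (swap(4, 1)): [D, A, E, F, C, B]
After 6 (reverse(3, 4)): [D, A, E, C, F, B]
After 7 (swap(3, 2)): [D, A, C, E, F, B]
After 8 (swap(0, 4)): [F, A, C, E, D, B]
After 9 (reverse(2, 3)): [F, A, E, C, D, B]
After 10 (swap(4, 0)): [D, A, E, C, F, B]
After 11 (reverse(4, 5)): [D, A, E, C, B, F]
After 12 (reverse(1, 5)): [D, F, B, C, E, A]
After 13 (reverse(2, 5)): [D, F, A, E, C, B]

Answer: 2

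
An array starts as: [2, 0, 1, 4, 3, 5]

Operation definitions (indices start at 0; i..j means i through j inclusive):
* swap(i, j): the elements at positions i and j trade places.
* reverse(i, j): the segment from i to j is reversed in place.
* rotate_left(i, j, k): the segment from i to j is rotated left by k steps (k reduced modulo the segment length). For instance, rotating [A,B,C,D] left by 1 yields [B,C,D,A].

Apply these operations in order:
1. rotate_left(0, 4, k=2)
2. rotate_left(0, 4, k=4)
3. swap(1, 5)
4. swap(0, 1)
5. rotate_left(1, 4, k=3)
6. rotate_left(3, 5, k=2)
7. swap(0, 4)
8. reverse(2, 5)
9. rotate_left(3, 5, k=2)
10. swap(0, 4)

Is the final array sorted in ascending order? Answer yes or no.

After 1 (rotate_left(0, 4, k=2)): [1, 4, 3, 2, 0, 5]
After 2 (rotate_left(0, 4, k=4)): [0, 1, 4, 3, 2, 5]
After 3 (swap(1, 5)): [0, 5, 4, 3, 2, 1]
After 4 (swap(0, 1)): [5, 0, 4, 3, 2, 1]
After 5 (rotate_left(1, 4, k=3)): [5, 2, 0, 4, 3, 1]
After 6 (rotate_left(3, 5, k=2)): [5, 2, 0, 1, 4, 3]
After 7 (swap(0, 4)): [4, 2, 0, 1, 5, 3]
After 8 (reverse(2, 5)): [4, 2, 3, 5, 1, 0]
After 9 (rotate_left(3, 5, k=2)): [4, 2, 3, 0, 5, 1]
After 10 (swap(0, 4)): [5, 2, 3, 0, 4, 1]

Answer: no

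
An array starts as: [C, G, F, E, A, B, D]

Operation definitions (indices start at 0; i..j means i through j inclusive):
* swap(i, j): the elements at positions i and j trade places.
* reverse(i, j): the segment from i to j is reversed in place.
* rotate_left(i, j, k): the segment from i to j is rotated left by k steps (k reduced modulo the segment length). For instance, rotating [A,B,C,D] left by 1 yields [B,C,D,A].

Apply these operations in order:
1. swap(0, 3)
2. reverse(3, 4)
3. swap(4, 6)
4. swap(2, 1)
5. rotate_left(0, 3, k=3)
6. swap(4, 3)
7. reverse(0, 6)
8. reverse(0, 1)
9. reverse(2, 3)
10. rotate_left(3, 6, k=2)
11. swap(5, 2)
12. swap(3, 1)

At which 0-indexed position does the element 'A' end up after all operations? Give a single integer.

After 1 (swap(0, 3)): [E, G, F, C, A, B, D]
After 2 (reverse(3, 4)): [E, G, F, A, C, B, D]
After 3 (swap(4, 6)): [E, G, F, A, D, B, C]
After 4 (swap(2, 1)): [E, F, G, A, D, B, C]
After 5 (rotate_left(0, 3, k=3)): [A, E, F, G, D, B, C]
After 6 (swap(4, 3)): [A, E, F, D, G, B, C]
After 7 (reverse(0, 6)): [C, B, G, D, F, E, A]
After 8 (reverse(0, 1)): [B, C, G, D, F, E, A]
After 9 (reverse(2, 3)): [B, C, D, G, F, E, A]
After 10 (rotate_left(3, 6, k=2)): [B, C, D, E, A, G, F]
After 11 (swap(5, 2)): [B, C, G, E, A, D, F]
After 12 (swap(3, 1)): [B, E, G, C, A, D, F]

Answer: 4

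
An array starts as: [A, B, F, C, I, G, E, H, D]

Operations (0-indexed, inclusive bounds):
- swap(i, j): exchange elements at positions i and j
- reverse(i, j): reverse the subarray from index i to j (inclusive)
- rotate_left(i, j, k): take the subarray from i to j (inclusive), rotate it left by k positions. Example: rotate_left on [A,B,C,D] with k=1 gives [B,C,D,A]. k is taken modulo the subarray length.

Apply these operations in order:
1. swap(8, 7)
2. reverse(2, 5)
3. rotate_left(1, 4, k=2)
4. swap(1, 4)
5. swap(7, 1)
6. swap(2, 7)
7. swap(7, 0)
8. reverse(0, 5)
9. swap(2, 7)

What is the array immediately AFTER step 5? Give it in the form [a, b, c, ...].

Answer: [A, D, C, B, I, F, E, G, H]

Derivation:
After 1 (swap(8, 7)): [A, B, F, C, I, G, E, D, H]
After 2 (reverse(2, 5)): [A, B, G, I, C, F, E, D, H]
After 3 (rotate_left(1, 4, k=2)): [A, I, C, B, G, F, E, D, H]
After 4 (swap(1, 4)): [A, G, C, B, I, F, E, D, H]
After 5 (swap(7, 1)): [A, D, C, B, I, F, E, G, H]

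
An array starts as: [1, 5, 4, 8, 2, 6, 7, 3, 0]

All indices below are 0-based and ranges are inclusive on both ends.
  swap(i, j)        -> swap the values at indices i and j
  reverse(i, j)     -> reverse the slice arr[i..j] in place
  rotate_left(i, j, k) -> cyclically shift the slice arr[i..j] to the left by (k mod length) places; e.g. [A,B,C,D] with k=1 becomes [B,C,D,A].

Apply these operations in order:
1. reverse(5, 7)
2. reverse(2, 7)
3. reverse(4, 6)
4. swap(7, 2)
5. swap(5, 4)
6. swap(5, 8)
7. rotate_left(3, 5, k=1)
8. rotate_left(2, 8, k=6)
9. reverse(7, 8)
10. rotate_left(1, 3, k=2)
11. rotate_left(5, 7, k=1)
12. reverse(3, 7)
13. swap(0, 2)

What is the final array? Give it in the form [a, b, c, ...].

After 1 (reverse(5, 7)): [1, 5, 4, 8, 2, 3, 7, 6, 0]
After 2 (reverse(2, 7)): [1, 5, 6, 7, 3, 2, 8, 4, 0]
After 3 (reverse(4, 6)): [1, 5, 6, 7, 8, 2, 3, 4, 0]
After 4 (swap(7, 2)): [1, 5, 4, 7, 8, 2, 3, 6, 0]
After 5 (swap(5, 4)): [1, 5, 4, 7, 2, 8, 3, 6, 0]
After 6 (swap(5, 8)): [1, 5, 4, 7, 2, 0, 3, 6, 8]
After 7 (rotate_left(3, 5, k=1)): [1, 5, 4, 2, 0, 7, 3, 6, 8]
After 8 (rotate_left(2, 8, k=6)): [1, 5, 8, 4, 2, 0, 7, 3, 6]
After 9 (reverse(7, 8)): [1, 5, 8, 4, 2, 0, 7, 6, 3]
After 10 (rotate_left(1, 3, k=2)): [1, 4, 5, 8, 2, 0, 7, 6, 3]
After 11 (rotate_left(5, 7, k=1)): [1, 4, 5, 8, 2, 7, 6, 0, 3]
After 12 (reverse(3, 7)): [1, 4, 5, 0, 6, 7, 2, 8, 3]
After 13 (swap(0, 2)): [5, 4, 1, 0, 6, 7, 2, 8, 3]

Answer: [5, 4, 1, 0, 6, 7, 2, 8, 3]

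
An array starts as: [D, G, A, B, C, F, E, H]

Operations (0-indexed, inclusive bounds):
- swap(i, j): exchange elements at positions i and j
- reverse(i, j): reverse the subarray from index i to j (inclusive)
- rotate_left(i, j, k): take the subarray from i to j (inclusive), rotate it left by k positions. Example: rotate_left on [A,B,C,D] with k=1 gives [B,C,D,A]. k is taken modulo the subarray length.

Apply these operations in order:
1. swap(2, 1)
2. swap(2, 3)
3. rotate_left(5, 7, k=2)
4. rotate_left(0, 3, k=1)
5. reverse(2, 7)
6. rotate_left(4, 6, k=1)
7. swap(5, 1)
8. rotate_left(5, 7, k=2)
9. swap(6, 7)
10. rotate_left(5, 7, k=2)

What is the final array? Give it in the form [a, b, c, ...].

After 1 (swap(2, 1)): [D, A, G, B, C, F, E, H]
After 2 (swap(2, 3)): [D, A, B, G, C, F, E, H]
After 3 (rotate_left(5, 7, k=2)): [D, A, B, G, C, H, F, E]
After 4 (rotate_left(0, 3, k=1)): [A, B, G, D, C, H, F, E]
After 5 (reverse(2, 7)): [A, B, E, F, H, C, D, G]
After 6 (rotate_left(4, 6, k=1)): [A, B, E, F, C, D, H, G]
After 7 (swap(5, 1)): [A, D, E, F, C, B, H, G]
After 8 (rotate_left(5, 7, k=2)): [A, D, E, F, C, G, B, H]
After 9 (swap(6, 7)): [A, D, E, F, C, G, H, B]
After 10 (rotate_left(5, 7, k=2)): [A, D, E, F, C, B, G, H]

Answer: [A, D, E, F, C, B, G, H]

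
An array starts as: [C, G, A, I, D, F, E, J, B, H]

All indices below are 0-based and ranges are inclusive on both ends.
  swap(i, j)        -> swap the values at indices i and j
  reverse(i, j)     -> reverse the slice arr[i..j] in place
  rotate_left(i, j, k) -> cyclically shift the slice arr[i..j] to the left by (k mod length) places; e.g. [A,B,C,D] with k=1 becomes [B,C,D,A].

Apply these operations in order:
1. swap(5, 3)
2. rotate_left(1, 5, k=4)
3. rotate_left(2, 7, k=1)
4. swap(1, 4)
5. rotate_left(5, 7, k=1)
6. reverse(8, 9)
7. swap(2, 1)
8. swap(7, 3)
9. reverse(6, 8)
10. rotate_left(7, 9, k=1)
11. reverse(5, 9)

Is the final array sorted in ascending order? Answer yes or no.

Answer: no

Derivation:
After 1 (swap(5, 3)): [C, G, A, F, D, I, E, J, B, H]
After 2 (rotate_left(1, 5, k=4)): [C, I, G, A, F, D, E, J, B, H]
After 3 (rotate_left(2, 7, k=1)): [C, I, A, F, D, E, J, G, B, H]
After 4 (swap(1, 4)): [C, D, A, F, I, E, J, G, B, H]
After 5 (rotate_left(5, 7, k=1)): [C, D, A, F, I, J, G, E, B, H]
After 6 (reverse(8, 9)): [C, D, A, F, I, J, G, E, H, B]
After 7 (swap(2, 1)): [C, A, D, F, I, J, G, E, H, B]
After 8 (swap(7, 3)): [C, A, D, E, I, J, G, F, H, B]
After 9 (reverse(6, 8)): [C, A, D, E, I, J, H, F, G, B]
After 10 (rotate_left(7, 9, k=1)): [C, A, D, E, I, J, H, G, B, F]
After 11 (reverse(5, 9)): [C, A, D, E, I, F, B, G, H, J]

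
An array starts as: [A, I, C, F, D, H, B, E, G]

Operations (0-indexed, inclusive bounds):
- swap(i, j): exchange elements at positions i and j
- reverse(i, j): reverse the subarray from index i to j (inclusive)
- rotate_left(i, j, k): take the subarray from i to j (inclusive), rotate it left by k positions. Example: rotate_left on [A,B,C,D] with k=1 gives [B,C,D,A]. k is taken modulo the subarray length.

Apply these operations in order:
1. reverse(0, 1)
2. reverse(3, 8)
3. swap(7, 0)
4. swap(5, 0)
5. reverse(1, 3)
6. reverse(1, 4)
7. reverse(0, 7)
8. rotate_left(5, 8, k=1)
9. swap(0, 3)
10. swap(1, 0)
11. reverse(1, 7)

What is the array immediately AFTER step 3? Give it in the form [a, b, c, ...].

After 1 (reverse(0, 1)): [I, A, C, F, D, H, B, E, G]
After 2 (reverse(3, 8)): [I, A, C, G, E, B, H, D, F]
After 3 (swap(7, 0)): [D, A, C, G, E, B, H, I, F]

Answer: [D, A, C, G, E, B, H, I, F]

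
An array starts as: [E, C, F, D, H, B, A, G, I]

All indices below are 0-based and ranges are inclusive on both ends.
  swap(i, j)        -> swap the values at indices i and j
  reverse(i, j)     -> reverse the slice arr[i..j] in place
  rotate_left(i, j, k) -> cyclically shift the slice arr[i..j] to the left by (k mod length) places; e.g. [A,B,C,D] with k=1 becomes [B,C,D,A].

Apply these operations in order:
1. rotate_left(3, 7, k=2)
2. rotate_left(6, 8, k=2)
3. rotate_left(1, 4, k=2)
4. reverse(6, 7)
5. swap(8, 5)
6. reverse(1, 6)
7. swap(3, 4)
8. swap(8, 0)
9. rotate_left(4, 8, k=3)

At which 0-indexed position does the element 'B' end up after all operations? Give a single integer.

Answer: 8

Derivation:
After 1 (rotate_left(3, 7, k=2)): [E, C, F, B, A, G, D, H, I]
After 2 (rotate_left(6, 8, k=2)): [E, C, F, B, A, G, I, D, H]
After 3 (rotate_left(1, 4, k=2)): [E, B, A, C, F, G, I, D, H]
After 4 (reverse(6, 7)): [E, B, A, C, F, G, D, I, H]
After 5 (swap(8, 5)): [E, B, A, C, F, H, D, I, G]
After 6 (reverse(1, 6)): [E, D, H, F, C, A, B, I, G]
After 7 (swap(3, 4)): [E, D, H, C, F, A, B, I, G]
After 8 (swap(8, 0)): [G, D, H, C, F, A, B, I, E]
After 9 (rotate_left(4, 8, k=3)): [G, D, H, C, I, E, F, A, B]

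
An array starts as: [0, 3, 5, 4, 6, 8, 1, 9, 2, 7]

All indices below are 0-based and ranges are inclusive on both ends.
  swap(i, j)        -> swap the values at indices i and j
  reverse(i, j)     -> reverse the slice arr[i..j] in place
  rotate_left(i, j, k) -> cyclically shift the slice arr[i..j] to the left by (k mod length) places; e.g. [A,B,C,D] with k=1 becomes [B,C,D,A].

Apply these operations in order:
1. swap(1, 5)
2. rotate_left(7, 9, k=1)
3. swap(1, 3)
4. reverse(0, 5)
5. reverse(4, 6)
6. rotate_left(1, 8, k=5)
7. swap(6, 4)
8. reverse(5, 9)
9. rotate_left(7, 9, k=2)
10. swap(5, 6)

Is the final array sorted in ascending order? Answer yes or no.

After 1 (swap(1, 5)): [0, 8, 5, 4, 6, 3, 1, 9, 2, 7]
After 2 (rotate_left(7, 9, k=1)): [0, 8, 5, 4, 6, 3, 1, 2, 7, 9]
After 3 (swap(1, 3)): [0, 4, 5, 8, 6, 3, 1, 2, 7, 9]
After 4 (reverse(0, 5)): [3, 6, 8, 5, 4, 0, 1, 2, 7, 9]
After 5 (reverse(4, 6)): [3, 6, 8, 5, 1, 0, 4, 2, 7, 9]
After 6 (rotate_left(1, 8, k=5)): [3, 4, 2, 7, 6, 8, 5, 1, 0, 9]
After 7 (swap(6, 4)): [3, 4, 2, 7, 5, 8, 6, 1, 0, 9]
After 8 (reverse(5, 9)): [3, 4, 2, 7, 5, 9, 0, 1, 6, 8]
After 9 (rotate_left(7, 9, k=2)): [3, 4, 2, 7, 5, 9, 0, 8, 1, 6]
After 10 (swap(5, 6)): [3, 4, 2, 7, 5, 0, 9, 8, 1, 6]

Answer: no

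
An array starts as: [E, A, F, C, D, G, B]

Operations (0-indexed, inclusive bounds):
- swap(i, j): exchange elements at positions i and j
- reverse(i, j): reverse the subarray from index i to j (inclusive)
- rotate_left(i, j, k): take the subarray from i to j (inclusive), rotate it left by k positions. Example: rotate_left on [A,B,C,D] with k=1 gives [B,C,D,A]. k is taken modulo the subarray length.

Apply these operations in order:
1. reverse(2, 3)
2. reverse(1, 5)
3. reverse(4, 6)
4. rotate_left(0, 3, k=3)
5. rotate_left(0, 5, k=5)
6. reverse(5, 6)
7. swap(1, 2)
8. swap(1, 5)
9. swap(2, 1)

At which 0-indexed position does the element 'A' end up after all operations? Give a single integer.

After 1 (reverse(2, 3)): [E, A, C, F, D, G, B]
After 2 (reverse(1, 5)): [E, G, D, F, C, A, B]
After 3 (reverse(4, 6)): [E, G, D, F, B, A, C]
After 4 (rotate_left(0, 3, k=3)): [F, E, G, D, B, A, C]
After 5 (rotate_left(0, 5, k=5)): [A, F, E, G, D, B, C]
After 6 (reverse(5, 6)): [A, F, E, G, D, C, B]
After 7 (swap(1, 2)): [A, E, F, G, D, C, B]
After 8 (swap(1, 5)): [A, C, F, G, D, E, B]
After 9 (swap(2, 1)): [A, F, C, G, D, E, B]

Answer: 0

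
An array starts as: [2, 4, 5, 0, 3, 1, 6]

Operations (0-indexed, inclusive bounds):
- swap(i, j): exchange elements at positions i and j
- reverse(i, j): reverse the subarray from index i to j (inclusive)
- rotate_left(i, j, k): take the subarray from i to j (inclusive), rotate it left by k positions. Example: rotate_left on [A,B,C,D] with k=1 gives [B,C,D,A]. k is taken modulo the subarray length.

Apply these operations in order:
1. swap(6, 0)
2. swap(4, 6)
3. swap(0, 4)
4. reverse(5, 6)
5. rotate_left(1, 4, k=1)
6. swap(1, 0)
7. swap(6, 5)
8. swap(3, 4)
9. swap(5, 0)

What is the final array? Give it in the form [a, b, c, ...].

Answer: [1, 2, 0, 4, 6, 5, 3]

Derivation:
After 1 (swap(6, 0)): [6, 4, 5, 0, 3, 1, 2]
After 2 (swap(4, 6)): [6, 4, 5, 0, 2, 1, 3]
After 3 (swap(0, 4)): [2, 4, 5, 0, 6, 1, 3]
After 4 (reverse(5, 6)): [2, 4, 5, 0, 6, 3, 1]
After 5 (rotate_left(1, 4, k=1)): [2, 5, 0, 6, 4, 3, 1]
After 6 (swap(1, 0)): [5, 2, 0, 6, 4, 3, 1]
After 7 (swap(6, 5)): [5, 2, 0, 6, 4, 1, 3]
After 8 (swap(3, 4)): [5, 2, 0, 4, 6, 1, 3]
After 9 (swap(5, 0)): [1, 2, 0, 4, 6, 5, 3]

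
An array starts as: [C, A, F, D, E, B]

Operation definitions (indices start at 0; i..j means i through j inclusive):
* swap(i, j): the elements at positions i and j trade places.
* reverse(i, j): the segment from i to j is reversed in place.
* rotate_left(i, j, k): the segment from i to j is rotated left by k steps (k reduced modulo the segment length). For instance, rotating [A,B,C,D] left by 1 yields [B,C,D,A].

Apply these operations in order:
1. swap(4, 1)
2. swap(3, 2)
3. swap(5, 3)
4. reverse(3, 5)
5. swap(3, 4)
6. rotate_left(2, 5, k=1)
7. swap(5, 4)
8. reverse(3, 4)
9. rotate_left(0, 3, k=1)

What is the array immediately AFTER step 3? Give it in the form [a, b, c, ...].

Answer: [C, E, D, B, A, F]

Derivation:
After 1 (swap(4, 1)): [C, E, F, D, A, B]
After 2 (swap(3, 2)): [C, E, D, F, A, B]
After 3 (swap(5, 3)): [C, E, D, B, A, F]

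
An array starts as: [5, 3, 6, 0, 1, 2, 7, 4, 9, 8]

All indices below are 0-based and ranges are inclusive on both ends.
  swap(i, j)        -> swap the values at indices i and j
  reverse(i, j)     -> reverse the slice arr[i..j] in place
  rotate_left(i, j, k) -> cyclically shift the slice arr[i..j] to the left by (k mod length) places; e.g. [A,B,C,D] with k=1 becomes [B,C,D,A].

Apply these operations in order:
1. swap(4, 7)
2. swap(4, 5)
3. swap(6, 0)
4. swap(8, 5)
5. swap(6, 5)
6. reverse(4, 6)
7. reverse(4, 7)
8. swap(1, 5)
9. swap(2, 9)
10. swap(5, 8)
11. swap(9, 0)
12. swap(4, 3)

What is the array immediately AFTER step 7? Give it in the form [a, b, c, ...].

After 1 (swap(4, 7)): [5, 3, 6, 0, 4, 2, 7, 1, 9, 8]
After 2 (swap(4, 5)): [5, 3, 6, 0, 2, 4, 7, 1, 9, 8]
After 3 (swap(6, 0)): [7, 3, 6, 0, 2, 4, 5, 1, 9, 8]
After 4 (swap(8, 5)): [7, 3, 6, 0, 2, 9, 5, 1, 4, 8]
After 5 (swap(6, 5)): [7, 3, 6, 0, 2, 5, 9, 1, 4, 8]
After 6 (reverse(4, 6)): [7, 3, 6, 0, 9, 5, 2, 1, 4, 8]
After 7 (reverse(4, 7)): [7, 3, 6, 0, 1, 2, 5, 9, 4, 8]

Answer: [7, 3, 6, 0, 1, 2, 5, 9, 4, 8]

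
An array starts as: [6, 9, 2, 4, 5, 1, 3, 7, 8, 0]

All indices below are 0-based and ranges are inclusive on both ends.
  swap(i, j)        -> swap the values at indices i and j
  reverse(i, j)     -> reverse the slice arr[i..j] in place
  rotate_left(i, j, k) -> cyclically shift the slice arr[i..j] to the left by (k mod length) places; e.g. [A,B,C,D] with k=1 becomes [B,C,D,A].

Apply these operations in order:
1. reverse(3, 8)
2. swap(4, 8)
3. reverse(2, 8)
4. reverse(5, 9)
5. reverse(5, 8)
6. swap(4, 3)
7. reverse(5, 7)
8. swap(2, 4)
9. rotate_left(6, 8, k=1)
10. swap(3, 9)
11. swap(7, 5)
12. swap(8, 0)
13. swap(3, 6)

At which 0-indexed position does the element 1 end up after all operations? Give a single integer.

After 1 (reverse(3, 8)): [6, 9, 2, 8, 7, 3, 1, 5, 4, 0]
After 2 (swap(4, 8)): [6, 9, 2, 8, 4, 3, 1, 5, 7, 0]
After 3 (reverse(2, 8)): [6, 9, 7, 5, 1, 3, 4, 8, 2, 0]
After 4 (reverse(5, 9)): [6, 9, 7, 5, 1, 0, 2, 8, 4, 3]
After 5 (reverse(5, 8)): [6, 9, 7, 5, 1, 4, 8, 2, 0, 3]
After 6 (swap(4, 3)): [6, 9, 7, 1, 5, 4, 8, 2, 0, 3]
After 7 (reverse(5, 7)): [6, 9, 7, 1, 5, 2, 8, 4, 0, 3]
After 8 (swap(2, 4)): [6, 9, 5, 1, 7, 2, 8, 4, 0, 3]
After 9 (rotate_left(6, 8, k=1)): [6, 9, 5, 1, 7, 2, 4, 0, 8, 3]
After 10 (swap(3, 9)): [6, 9, 5, 3, 7, 2, 4, 0, 8, 1]
After 11 (swap(7, 5)): [6, 9, 5, 3, 7, 0, 4, 2, 8, 1]
After 12 (swap(8, 0)): [8, 9, 5, 3, 7, 0, 4, 2, 6, 1]
After 13 (swap(3, 6)): [8, 9, 5, 4, 7, 0, 3, 2, 6, 1]

Answer: 9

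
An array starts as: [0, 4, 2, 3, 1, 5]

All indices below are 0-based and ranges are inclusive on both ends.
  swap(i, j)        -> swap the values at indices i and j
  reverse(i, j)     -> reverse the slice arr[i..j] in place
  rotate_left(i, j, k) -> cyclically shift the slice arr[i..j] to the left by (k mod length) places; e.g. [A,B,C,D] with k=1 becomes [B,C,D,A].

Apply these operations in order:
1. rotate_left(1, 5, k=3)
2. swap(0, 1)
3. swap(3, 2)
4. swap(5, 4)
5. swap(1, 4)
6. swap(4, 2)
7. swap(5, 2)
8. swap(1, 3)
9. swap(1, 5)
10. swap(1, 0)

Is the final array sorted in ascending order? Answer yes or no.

After 1 (rotate_left(1, 5, k=3)): [0, 1, 5, 4, 2, 3]
After 2 (swap(0, 1)): [1, 0, 5, 4, 2, 3]
After 3 (swap(3, 2)): [1, 0, 4, 5, 2, 3]
After 4 (swap(5, 4)): [1, 0, 4, 5, 3, 2]
After 5 (swap(1, 4)): [1, 3, 4, 5, 0, 2]
After 6 (swap(4, 2)): [1, 3, 0, 5, 4, 2]
After 7 (swap(5, 2)): [1, 3, 2, 5, 4, 0]
After 8 (swap(1, 3)): [1, 5, 2, 3, 4, 0]
After 9 (swap(1, 5)): [1, 0, 2, 3, 4, 5]
After 10 (swap(1, 0)): [0, 1, 2, 3, 4, 5]

Answer: yes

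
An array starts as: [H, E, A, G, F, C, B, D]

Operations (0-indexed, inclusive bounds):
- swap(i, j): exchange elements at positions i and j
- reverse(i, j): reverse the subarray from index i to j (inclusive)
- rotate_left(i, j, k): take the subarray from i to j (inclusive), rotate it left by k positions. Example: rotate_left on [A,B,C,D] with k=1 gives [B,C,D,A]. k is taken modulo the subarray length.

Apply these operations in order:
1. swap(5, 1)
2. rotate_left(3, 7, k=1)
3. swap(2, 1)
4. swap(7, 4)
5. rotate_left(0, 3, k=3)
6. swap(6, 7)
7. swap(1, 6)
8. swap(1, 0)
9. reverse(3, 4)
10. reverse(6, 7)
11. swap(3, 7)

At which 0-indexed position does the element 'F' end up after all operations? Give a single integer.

Answer: 1

Derivation:
After 1 (swap(5, 1)): [H, C, A, G, F, E, B, D]
After 2 (rotate_left(3, 7, k=1)): [H, C, A, F, E, B, D, G]
After 3 (swap(2, 1)): [H, A, C, F, E, B, D, G]
After 4 (swap(7, 4)): [H, A, C, F, G, B, D, E]
After 5 (rotate_left(0, 3, k=3)): [F, H, A, C, G, B, D, E]
After 6 (swap(6, 7)): [F, H, A, C, G, B, E, D]
After 7 (swap(1, 6)): [F, E, A, C, G, B, H, D]
After 8 (swap(1, 0)): [E, F, A, C, G, B, H, D]
After 9 (reverse(3, 4)): [E, F, A, G, C, B, H, D]
After 10 (reverse(6, 7)): [E, F, A, G, C, B, D, H]
After 11 (swap(3, 7)): [E, F, A, H, C, B, D, G]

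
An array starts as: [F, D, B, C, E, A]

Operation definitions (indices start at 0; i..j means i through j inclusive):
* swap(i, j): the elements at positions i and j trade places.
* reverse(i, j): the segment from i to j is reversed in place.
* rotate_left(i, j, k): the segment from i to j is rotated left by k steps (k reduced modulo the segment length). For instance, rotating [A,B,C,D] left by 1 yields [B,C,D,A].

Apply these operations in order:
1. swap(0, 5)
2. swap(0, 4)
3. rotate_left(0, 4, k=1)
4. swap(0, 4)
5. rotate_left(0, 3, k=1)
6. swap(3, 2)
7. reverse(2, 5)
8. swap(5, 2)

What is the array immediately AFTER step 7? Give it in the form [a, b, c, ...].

After 1 (swap(0, 5)): [A, D, B, C, E, F]
After 2 (swap(0, 4)): [E, D, B, C, A, F]
After 3 (rotate_left(0, 4, k=1)): [D, B, C, A, E, F]
After 4 (swap(0, 4)): [E, B, C, A, D, F]
After 5 (rotate_left(0, 3, k=1)): [B, C, A, E, D, F]
After 6 (swap(3, 2)): [B, C, E, A, D, F]
After 7 (reverse(2, 5)): [B, C, F, D, A, E]

Answer: [B, C, F, D, A, E]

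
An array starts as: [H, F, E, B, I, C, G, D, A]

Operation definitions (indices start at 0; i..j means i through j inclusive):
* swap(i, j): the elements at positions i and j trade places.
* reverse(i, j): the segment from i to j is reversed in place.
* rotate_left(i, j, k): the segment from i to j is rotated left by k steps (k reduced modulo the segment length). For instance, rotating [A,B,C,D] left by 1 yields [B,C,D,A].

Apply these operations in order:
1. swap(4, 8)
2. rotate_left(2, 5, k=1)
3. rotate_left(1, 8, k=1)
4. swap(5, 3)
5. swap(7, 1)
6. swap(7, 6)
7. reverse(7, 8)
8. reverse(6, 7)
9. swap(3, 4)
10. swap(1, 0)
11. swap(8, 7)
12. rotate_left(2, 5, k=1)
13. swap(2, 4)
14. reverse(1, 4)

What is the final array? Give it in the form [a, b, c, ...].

Answer: [I, E, G, C, H, A, F, D, B]

Derivation:
After 1 (swap(4, 8)): [H, F, E, B, A, C, G, D, I]
After 2 (rotate_left(2, 5, k=1)): [H, F, B, A, C, E, G, D, I]
After 3 (rotate_left(1, 8, k=1)): [H, B, A, C, E, G, D, I, F]
After 4 (swap(5, 3)): [H, B, A, G, E, C, D, I, F]
After 5 (swap(7, 1)): [H, I, A, G, E, C, D, B, F]
After 6 (swap(7, 6)): [H, I, A, G, E, C, B, D, F]
After 7 (reverse(7, 8)): [H, I, A, G, E, C, B, F, D]
After 8 (reverse(6, 7)): [H, I, A, G, E, C, F, B, D]
After 9 (swap(3, 4)): [H, I, A, E, G, C, F, B, D]
After 10 (swap(1, 0)): [I, H, A, E, G, C, F, B, D]
After 11 (swap(8, 7)): [I, H, A, E, G, C, F, D, B]
After 12 (rotate_left(2, 5, k=1)): [I, H, E, G, C, A, F, D, B]
After 13 (swap(2, 4)): [I, H, C, G, E, A, F, D, B]
After 14 (reverse(1, 4)): [I, E, G, C, H, A, F, D, B]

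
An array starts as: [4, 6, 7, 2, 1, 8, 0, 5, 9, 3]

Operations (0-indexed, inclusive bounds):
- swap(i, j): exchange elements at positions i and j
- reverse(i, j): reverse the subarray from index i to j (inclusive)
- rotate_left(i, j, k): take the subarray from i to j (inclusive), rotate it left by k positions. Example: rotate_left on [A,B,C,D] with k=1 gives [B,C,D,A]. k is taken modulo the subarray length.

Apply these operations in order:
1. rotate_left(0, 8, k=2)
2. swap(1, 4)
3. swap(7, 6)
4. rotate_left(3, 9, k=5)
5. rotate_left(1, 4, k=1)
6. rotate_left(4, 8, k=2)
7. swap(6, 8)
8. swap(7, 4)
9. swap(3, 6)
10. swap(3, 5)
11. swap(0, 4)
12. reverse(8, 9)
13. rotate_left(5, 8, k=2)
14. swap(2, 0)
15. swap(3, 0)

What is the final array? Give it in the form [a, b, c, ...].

Answer: [5, 1, 0, 6, 7, 2, 9, 8, 3, 4]

Derivation:
After 1 (rotate_left(0, 8, k=2)): [7, 2, 1, 8, 0, 5, 9, 4, 6, 3]
After 2 (swap(1, 4)): [7, 0, 1, 8, 2, 5, 9, 4, 6, 3]
After 3 (swap(7, 6)): [7, 0, 1, 8, 2, 5, 4, 9, 6, 3]
After 4 (rotate_left(3, 9, k=5)): [7, 0, 1, 6, 3, 8, 2, 5, 4, 9]
After 5 (rotate_left(1, 4, k=1)): [7, 1, 6, 3, 0, 8, 2, 5, 4, 9]
After 6 (rotate_left(4, 8, k=2)): [7, 1, 6, 3, 2, 5, 4, 0, 8, 9]
After 7 (swap(6, 8)): [7, 1, 6, 3, 2, 5, 8, 0, 4, 9]
After 8 (swap(7, 4)): [7, 1, 6, 3, 0, 5, 8, 2, 4, 9]
After 9 (swap(3, 6)): [7, 1, 6, 8, 0, 5, 3, 2, 4, 9]
After 10 (swap(3, 5)): [7, 1, 6, 5, 0, 8, 3, 2, 4, 9]
After 11 (swap(0, 4)): [0, 1, 6, 5, 7, 8, 3, 2, 4, 9]
After 12 (reverse(8, 9)): [0, 1, 6, 5, 7, 8, 3, 2, 9, 4]
After 13 (rotate_left(5, 8, k=2)): [0, 1, 6, 5, 7, 2, 9, 8, 3, 4]
After 14 (swap(2, 0)): [6, 1, 0, 5, 7, 2, 9, 8, 3, 4]
After 15 (swap(3, 0)): [5, 1, 0, 6, 7, 2, 9, 8, 3, 4]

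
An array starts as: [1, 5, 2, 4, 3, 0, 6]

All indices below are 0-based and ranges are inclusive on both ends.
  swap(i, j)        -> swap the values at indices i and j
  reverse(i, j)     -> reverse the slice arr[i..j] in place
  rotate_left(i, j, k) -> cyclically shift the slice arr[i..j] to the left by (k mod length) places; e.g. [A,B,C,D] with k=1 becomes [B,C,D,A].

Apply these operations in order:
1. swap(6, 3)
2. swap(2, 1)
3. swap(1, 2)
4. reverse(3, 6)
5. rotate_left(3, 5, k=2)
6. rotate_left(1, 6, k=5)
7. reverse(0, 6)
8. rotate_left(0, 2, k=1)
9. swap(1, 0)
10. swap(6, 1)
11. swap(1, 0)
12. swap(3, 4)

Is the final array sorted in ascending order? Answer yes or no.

After 1 (swap(6, 3)): [1, 5, 2, 6, 3, 0, 4]
After 2 (swap(2, 1)): [1, 2, 5, 6, 3, 0, 4]
After 3 (swap(1, 2)): [1, 5, 2, 6, 3, 0, 4]
After 4 (reverse(3, 6)): [1, 5, 2, 4, 0, 3, 6]
After 5 (rotate_left(3, 5, k=2)): [1, 5, 2, 3, 4, 0, 6]
After 6 (rotate_left(1, 6, k=5)): [1, 6, 5, 2, 3, 4, 0]
After 7 (reverse(0, 6)): [0, 4, 3, 2, 5, 6, 1]
After 8 (rotate_left(0, 2, k=1)): [4, 3, 0, 2, 5, 6, 1]
After 9 (swap(1, 0)): [3, 4, 0, 2, 5, 6, 1]
After 10 (swap(6, 1)): [3, 1, 0, 2, 5, 6, 4]
After 11 (swap(1, 0)): [1, 3, 0, 2, 5, 6, 4]
After 12 (swap(3, 4)): [1, 3, 0, 5, 2, 6, 4]

Answer: no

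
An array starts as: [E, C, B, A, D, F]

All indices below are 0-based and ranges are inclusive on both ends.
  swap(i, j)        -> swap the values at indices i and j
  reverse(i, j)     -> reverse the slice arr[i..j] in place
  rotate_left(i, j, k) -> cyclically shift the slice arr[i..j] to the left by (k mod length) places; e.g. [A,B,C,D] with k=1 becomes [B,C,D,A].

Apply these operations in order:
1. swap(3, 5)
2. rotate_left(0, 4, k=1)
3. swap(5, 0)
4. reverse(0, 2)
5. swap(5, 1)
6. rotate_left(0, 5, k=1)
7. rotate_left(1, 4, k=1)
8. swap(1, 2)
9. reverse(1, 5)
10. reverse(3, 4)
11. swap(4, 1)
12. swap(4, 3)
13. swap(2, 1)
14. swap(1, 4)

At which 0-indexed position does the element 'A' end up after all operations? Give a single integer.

Answer: 4

Derivation:
After 1 (swap(3, 5)): [E, C, B, F, D, A]
After 2 (rotate_left(0, 4, k=1)): [C, B, F, D, E, A]
After 3 (swap(5, 0)): [A, B, F, D, E, C]
After 4 (reverse(0, 2)): [F, B, A, D, E, C]
After 5 (swap(5, 1)): [F, C, A, D, E, B]
After 6 (rotate_left(0, 5, k=1)): [C, A, D, E, B, F]
After 7 (rotate_left(1, 4, k=1)): [C, D, E, B, A, F]
After 8 (swap(1, 2)): [C, E, D, B, A, F]
After 9 (reverse(1, 5)): [C, F, A, B, D, E]
After 10 (reverse(3, 4)): [C, F, A, D, B, E]
After 11 (swap(4, 1)): [C, B, A, D, F, E]
After 12 (swap(4, 3)): [C, B, A, F, D, E]
After 13 (swap(2, 1)): [C, A, B, F, D, E]
After 14 (swap(1, 4)): [C, D, B, F, A, E]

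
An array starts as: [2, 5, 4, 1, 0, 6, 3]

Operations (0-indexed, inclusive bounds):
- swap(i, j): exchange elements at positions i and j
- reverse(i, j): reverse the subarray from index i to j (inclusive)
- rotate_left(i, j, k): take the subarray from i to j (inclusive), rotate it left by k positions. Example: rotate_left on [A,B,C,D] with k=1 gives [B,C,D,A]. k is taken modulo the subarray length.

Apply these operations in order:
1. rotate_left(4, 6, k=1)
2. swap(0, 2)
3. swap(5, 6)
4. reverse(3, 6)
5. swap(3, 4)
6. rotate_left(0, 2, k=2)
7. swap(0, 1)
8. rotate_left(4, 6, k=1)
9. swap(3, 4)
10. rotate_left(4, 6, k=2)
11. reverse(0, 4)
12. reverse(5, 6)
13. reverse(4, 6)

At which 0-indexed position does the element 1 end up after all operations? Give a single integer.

Answer: 5

Derivation:
After 1 (rotate_left(4, 6, k=1)): [2, 5, 4, 1, 6, 3, 0]
After 2 (swap(0, 2)): [4, 5, 2, 1, 6, 3, 0]
After 3 (swap(5, 6)): [4, 5, 2, 1, 6, 0, 3]
After 4 (reverse(3, 6)): [4, 5, 2, 3, 0, 6, 1]
After 5 (swap(3, 4)): [4, 5, 2, 0, 3, 6, 1]
After 6 (rotate_left(0, 2, k=2)): [2, 4, 5, 0, 3, 6, 1]
After 7 (swap(0, 1)): [4, 2, 5, 0, 3, 6, 1]
After 8 (rotate_left(4, 6, k=1)): [4, 2, 5, 0, 6, 1, 3]
After 9 (swap(3, 4)): [4, 2, 5, 6, 0, 1, 3]
After 10 (rotate_left(4, 6, k=2)): [4, 2, 5, 6, 3, 0, 1]
After 11 (reverse(0, 4)): [3, 6, 5, 2, 4, 0, 1]
After 12 (reverse(5, 6)): [3, 6, 5, 2, 4, 1, 0]
After 13 (reverse(4, 6)): [3, 6, 5, 2, 0, 1, 4]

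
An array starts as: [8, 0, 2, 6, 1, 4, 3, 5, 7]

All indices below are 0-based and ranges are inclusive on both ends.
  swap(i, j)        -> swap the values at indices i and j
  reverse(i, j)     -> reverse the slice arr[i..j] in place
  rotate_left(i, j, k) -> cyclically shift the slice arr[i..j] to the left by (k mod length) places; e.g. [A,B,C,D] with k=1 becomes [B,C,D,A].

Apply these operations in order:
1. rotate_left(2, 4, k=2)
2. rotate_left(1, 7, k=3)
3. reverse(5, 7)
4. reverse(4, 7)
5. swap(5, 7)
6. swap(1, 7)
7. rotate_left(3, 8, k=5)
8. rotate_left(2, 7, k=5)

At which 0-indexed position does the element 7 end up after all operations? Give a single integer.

Answer: 4

Derivation:
After 1 (rotate_left(2, 4, k=2)): [8, 0, 1, 2, 6, 4, 3, 5, 7]
After 2 (rotate_left(1, 7, k=3)): [8, 6, 4, 3, 5, 0, 1, 2, 7]
After 3 (reverse(5, 7)): [8, 6, 4, 3, 5, 2, 1, 0, 7]
After 4 (reverse(4, 7)): [8, 6, 4, 3, 0, 1, 2, 5, 7]
After 5 (swap(5, 7)): [8, 6, 4, 3, 0, 5, 2, 1, 7]
After 6 (swap(1, 7)): [8, 1, 4, 3, 0, 5, 2, 6, 7]
After 7 (rotate_left(3, 8, k=5)): [8, 1, 4, 7, 3, 0, 5, 2, 6]
After 8 (rotate_left(2, 7, k=5)): [8, 1, 2, 4, 7, 3, 0, 5, 6]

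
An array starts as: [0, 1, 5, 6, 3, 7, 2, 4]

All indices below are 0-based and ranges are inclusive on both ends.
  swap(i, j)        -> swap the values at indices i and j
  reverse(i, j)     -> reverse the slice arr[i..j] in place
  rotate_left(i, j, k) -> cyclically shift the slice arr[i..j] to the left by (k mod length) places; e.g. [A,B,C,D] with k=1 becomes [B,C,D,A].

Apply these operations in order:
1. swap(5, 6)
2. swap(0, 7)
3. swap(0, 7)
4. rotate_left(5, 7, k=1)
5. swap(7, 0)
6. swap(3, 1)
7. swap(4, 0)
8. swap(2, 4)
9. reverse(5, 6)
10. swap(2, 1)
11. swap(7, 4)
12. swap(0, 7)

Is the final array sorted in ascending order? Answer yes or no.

Answer: no

Derivation:
After 1 (swap(5, 6)): [0, 1, 5, 6, 3, 2, 7, 4]
After 2 (swap(0, 7)): [4, 1, 5, 6, 3, 2, 7, 0]
After 3 (swap(0, 7)): [0, 1, 5, 6, 3, 2, 7, 4]
After 4 (rotate_left(5, 7, k=1)): [0, 1, 5, 6, 3, 7, 4, 2]
After 5 (swap(7, 0)): [2, 1, 5, 6, 3, 7, 4, 0]
After 6 (swap(3, 1)): [2, 6, 5, 1, 3, 7, 4, 0]
After 7 (swap(4, 0)): [3, 6, 5, 1, 2, 7, 4, 0]
After 8 (swap(2, 4)): [3, 6, 2, 1, 5, 7, 4, 0]
After 9 (reverse(5, 6)): [3, 6, 2, 1, 5, 4, 7, 0]
After 10 (swap(2, 1)): [3, 2, 6, 1, 5, 4, 7, 0]
After 11 (swap(7, 4)): [3, 2, 6, 1, 0, 4, 7, 5]
After 12 (swap(0, 7)): [5, 2, 6, 1, 0, 4, 7, 3]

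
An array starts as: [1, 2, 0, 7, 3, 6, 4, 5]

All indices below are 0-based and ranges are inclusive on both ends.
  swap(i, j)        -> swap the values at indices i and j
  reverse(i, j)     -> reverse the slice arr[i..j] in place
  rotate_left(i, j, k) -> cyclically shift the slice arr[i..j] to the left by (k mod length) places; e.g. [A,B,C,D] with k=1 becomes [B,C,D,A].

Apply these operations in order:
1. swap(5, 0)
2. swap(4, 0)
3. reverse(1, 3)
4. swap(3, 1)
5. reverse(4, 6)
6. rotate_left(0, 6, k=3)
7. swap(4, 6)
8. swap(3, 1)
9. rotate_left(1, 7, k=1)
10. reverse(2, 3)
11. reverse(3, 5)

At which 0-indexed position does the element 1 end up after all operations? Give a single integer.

After 1 (swap(5, 0)): [6, 2, 0, 7, 3, 1, 4, 5]
After 2 (swap(4, 0)): [3, 2, 0, 7, 6, 1, 4, 5]
After 3 (reverse(1, 3)): [3, 7, 0, 2, 6, 1, 4, 5]
After 4 (swap(3, 1)): [3, 2, 0, 7, 6, 1, 4, 5]
After 5 (reverse(4, 6)): [3, 2, 0, 7, 4, 1, 6, 5]
After 6 (rotate_left(0, 6, k=3)): [7, 4, 1, 6, 3, 2, 0, 5]
After 7 (swap(4, 6)): [7, 4, 1, 6, 0, 2, 3, 5]
After 8 (swap(3, 1)): [7, 6, 1, 4, 0, 2, 3, 5]
After 9 (rotate_left(1, 7, k=1)): [7, 1, 4, 0, 2, 3, 5, 6]
After 10 (reverse(2, 3)): [7, 1, 0, 4, 2, 3, 5, 6]
After 11 (reverse(3, 5)): [7, 1, 0, 3, 2, 4, 5, 6]

Answer: 1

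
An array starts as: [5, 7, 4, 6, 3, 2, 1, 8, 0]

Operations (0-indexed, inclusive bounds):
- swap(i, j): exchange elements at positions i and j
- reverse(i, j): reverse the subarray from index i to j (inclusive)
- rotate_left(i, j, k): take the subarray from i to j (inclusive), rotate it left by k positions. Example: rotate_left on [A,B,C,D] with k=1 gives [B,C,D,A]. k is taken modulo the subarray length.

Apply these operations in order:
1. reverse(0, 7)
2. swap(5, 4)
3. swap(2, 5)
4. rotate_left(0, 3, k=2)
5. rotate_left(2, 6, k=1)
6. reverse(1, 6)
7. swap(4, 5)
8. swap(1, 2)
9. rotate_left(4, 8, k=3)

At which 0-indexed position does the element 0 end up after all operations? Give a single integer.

Answer: 5

Derivation:
After 1 (reverse(0, 7)): [8, 1, 2, 3, 6, 4, 7, 5, 0]
After 2 (swap(5, 4)): [8, 1, 2, 3, 4, 6, 7, 5, 0]
After 3 (swap(2, 5)): [8, 1, 6, 3, 4, 2, 7, 5, 0]
After 4 (rotate_left(0, 3, k=2)): [6, 3, 8, 1, 4, 2, 7, 5, 0]
After 5 (rotate_left(2, 6, k=1)): [6, 3, 1, 4, 2, 7, 8, 5, 0]
After 6 (reverse(1, 6)): [6, 8, 7, 2, 4, 1, 3, 5, 0]
After 7 (swap(4, 5)): [6, 8, 7, 2, 1, 4, 3, 5, 0]
After 8 (swap(1, 2)): [6, 7, 8, 2, 1, 4, 3, 5, 0]
After 9 (rotate_left(4, 8, k=3)): [6, 7, 8, 2, 5, 0, 1, 4, 3]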